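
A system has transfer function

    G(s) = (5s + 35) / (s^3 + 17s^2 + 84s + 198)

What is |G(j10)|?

|G(j10)| ≈ 0.04041

Substitute s = j10: numerator = 35 + j50, denominator = -1502 - j160.
|G(j10)| = |35 + j50| / |-1502 - j160| = 61.033 / 1510.5 ≈ 0.04041.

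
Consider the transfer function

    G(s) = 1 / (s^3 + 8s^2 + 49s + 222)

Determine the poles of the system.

The poles are the roots of the denominator s^3 + 8s^2 + 49s + 222 = 0.
Trying s = -6: the polynomial evaluates to 0, so (s + 6) is a factor.
Dividing out leaves s^2 + 2s + 37 = 0.
The quadratic formula then gives s = -1 ± 6j.

s = -1 ± 6j, -6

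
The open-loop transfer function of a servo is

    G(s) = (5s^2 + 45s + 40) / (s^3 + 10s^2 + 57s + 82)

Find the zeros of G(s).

s = -1, -8

Set the numerator to zero: 5s^2 + 45s + 40 = 0, i.e. 5·(s^2 + 9s + 8) = 0.
Factoring: (s + 1)(s + 8) = 0.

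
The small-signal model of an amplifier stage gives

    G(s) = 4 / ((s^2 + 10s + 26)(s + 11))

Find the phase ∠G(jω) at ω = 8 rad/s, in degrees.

At s = j8: numerator = 4, denominator = -1058 + j576.
∠G = ∠num − ∠den = 0° − (151.44°) = -151.4°.

∠G(j8) ≈ -151.4°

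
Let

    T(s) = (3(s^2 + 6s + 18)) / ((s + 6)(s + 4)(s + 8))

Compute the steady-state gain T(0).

T(0) = 9/32 ≈ 0.2812

At s = 0 each factor (s + a) contributes a and each (s^2 + bs + c) contributes c.
T(0) = 3·(18) / ((6) · (4) · (8)) = 54/192 = 9/32.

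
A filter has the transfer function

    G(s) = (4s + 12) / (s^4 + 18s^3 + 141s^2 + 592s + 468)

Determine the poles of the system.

s = -1, -9, -4 ± 6j

The poles are the roots of the denominator s^4 + 18s^3 + 141s^2 + 592s + 468 = 0.
Trying s = -1: the polynomial evaluates to 0, so (s + 1) is a factor.
Dividing out leaves s^3 + 17s^2 + 124s + 468 = 0.
This factors further as (s + 9)(s^2 + 8s + 52) = 0.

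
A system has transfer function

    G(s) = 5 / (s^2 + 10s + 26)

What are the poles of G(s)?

s = -5 ± j

The poles are the roots of the denominator s^2 + 10s + 26 = 0.
Using the quadratic formula: s = (-10 ± √(-4))/2 = -5 ± 1j.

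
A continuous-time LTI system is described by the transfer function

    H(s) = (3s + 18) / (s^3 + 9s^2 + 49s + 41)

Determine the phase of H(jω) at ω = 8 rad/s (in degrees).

At s = j8: numerator = 18 + j24, denominator = -535 - j120.
∠H = ∠num − ∠den = 53.130° − (-167.36°) = 220.5°, which wraps to -139.5°.

∠H(j8) ≈ -139.5°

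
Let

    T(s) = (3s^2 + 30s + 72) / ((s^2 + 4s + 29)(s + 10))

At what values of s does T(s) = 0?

s = -6, -4

Set the numerator to zero: 3s^2 + 30s + 72 = 0, i.e. 3·(s^2 + 10s + 24) = 0.
Factoring: (s + 6)(s + 4) = 0.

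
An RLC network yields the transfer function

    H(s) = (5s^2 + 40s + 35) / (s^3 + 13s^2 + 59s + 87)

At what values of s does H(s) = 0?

Set the numerator to zero: 5s^2 + 40s + 35 = 0, i.e. 5·(s^2 + 8s + 7) = 0.
Factoring: (s + 1)(s + 7) = 0.

s = -1, -7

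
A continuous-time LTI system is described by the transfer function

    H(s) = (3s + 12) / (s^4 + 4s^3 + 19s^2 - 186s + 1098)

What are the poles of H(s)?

The poles are the roots of the denominator s^4 + 4s^3 + 19s^2 - 186s + 1098 = 0.
No real roots exist; factor into two real quadratics: (s^2 - 6s + 18)(s^2 + 10s + 61) = 0.
Each quadratic gives a conjugate pair via the quadratic formula.

s = 3 + 3j, 3 - 3j, -5 + 6j, -5 - 6j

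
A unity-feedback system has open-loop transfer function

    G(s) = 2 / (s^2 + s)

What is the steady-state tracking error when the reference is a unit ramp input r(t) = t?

G(s) has one pole at the origin.
This is a Type 1 system. Kv = lim_{s→0} s·G(s) = 2/1.
e_ss = 1/Kv = 1/(2) = 1/2 ≈ 0.5000.

e_ss = 0.5000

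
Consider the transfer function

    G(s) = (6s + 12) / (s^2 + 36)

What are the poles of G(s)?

The poles are the roots of the denominator s^2 + 36 = 0.
Using the quadratic formula: s = (0 ± √(-144))/2 = 0 ± 6j.

s = ±6j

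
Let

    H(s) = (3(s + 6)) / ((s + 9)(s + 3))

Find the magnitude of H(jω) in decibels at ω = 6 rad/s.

|H(j6)|_dB ≈ -9.10 dB

Substitute s = j6: numerator = 18 + j18, denominator = -9 + j72.
|H(j6)| = |18 + j18| / |-9 + j72| = 25.456 / 72.560 ≈ 0.3508.
In decibels: 20·log₁₀(0.3508) ≈ -9.10 dB.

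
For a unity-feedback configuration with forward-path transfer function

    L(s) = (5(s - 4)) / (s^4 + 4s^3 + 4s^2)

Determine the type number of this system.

Type 2

The denominator has 2 factors of s at the origin (free integrators), so this is a Type 2 system.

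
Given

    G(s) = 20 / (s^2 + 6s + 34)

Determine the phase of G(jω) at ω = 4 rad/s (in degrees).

At s = j4: numerator = 20, denominator = 18 + j24.
∠G = ∠num − ∠den = 0° − (53.130°) = -53.13°.

∠G(j4) ≈ -53.13°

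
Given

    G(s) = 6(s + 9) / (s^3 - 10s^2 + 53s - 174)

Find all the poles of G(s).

s = 2 ± 5j, 6

The poles are the roots of the denominator s^3 - 10s^2 + 53s - 174 = 0.
Trying s = 6: the polynomial evaluates to 0, so (s - 6) is a factor.
Dividing out leaves s^2 - 4s + 29 = 0.
The quadratic formula then gives s = 2 ± 5j.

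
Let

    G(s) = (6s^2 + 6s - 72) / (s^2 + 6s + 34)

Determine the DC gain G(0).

Set s = 0: G(0) = (-72) / (34) = -36/17.

G(0) = -36/17 ≈ -2.118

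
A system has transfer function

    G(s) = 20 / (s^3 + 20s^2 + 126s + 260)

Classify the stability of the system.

The denominator s^3 + 20s^2 + 126s + 260 factors as (s^2 + 10s + 26)(s + 10), giving poles at s = -5 + j, -5 - j, -10.
Since all poles lie strictly in the left half-plane, the system is stable.

stable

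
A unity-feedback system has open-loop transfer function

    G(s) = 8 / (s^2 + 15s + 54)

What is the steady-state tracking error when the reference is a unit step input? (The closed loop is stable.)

G(s) has no poles at the origin.
This is a Type 0 system. Kp = lim_{s→0} G(s) = 8/54 = 4/27.
e_ss = 1/(1 + Kp) = 1/(1 + 4/27) = 27/31 ≈ 0.8710.

e_ss = 0.8710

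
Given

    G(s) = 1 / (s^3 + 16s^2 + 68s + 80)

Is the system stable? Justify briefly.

stable

The denominator s^3 + 16s^2 + 68s + 80 factors as (s + 4)(s + 2)(s + 10), giving poles at s = -4, -2, -10.
Since all poles lie strictly in the left half-plane, the system is stable.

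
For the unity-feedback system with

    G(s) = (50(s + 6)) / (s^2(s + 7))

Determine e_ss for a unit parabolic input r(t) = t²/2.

G(s) has 2 poles at the origin.
This is a Type 2 system. Ka = lim_{s→0} s^2·G(s) = 300/7.
e_ss = 1/Ka = 1/(300/7) = 7/300 ≈ 0.02333.

e_ss = 0.02333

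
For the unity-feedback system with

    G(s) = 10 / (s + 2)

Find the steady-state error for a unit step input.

G(s) has no poles at the origin.
This is a Type 0 system. Kp = lim_{s→0} G(s) = 10/2 = 5.
e_ss = 1/(1 + Kp) = 1/(1 + 5) = 1/6 ≈ 0.1667.

e_ss = 0.1667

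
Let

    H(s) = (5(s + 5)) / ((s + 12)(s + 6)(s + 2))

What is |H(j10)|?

Substitute s = j10: numerator = 25 + j50, denominator = -1856 + j80.
|H(j10)| = |25 + j50| / |-1856 + j80| = 55.902 / 1857.7 ≈ 0.03009.

|H(j10)| ≈ 0.03009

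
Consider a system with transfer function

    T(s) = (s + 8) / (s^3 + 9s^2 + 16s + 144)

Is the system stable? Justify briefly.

marginally stable

The denominator s^3 + 9s^2 + 16s + 144 factors as (s^2 + 16)(s + 9), giving poles at s = ±4j, -9.
Since the simple pole(s) at s = 4j, -4j lie on the jω-axis with none in the right half-plane, the system is marginally stable.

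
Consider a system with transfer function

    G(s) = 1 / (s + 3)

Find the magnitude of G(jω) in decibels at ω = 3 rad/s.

Substitute s = j3: numerator = 1, denominator = 3 + j3.
|G(j3)| = |1| / |3 + j3| = 1 / 4.2426 ≈ 0.2357.
In decibels: 20·log₁₀(0.2357) ≈ -12.6 dB.

|G(j3)|_dB ≈ -12.6 dB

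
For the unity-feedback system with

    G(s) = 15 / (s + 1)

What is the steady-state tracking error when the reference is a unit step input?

e_ss = 0.06250

G(s) has no poles at the origin.
This is a Type 0 system. Kp = lim_{s→0} G(s) = 15/1.
e_ss = 1/(1 + Kp) = 1/(1 + 15) = 1/16 ≈ 0.06250.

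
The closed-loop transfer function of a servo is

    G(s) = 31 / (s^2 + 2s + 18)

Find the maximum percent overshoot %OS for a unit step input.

Comparing s^2 + 2s + 18 to s^2 + 2ζωₙs + ωₙ²: ωₙ = √18 ≈ 4.243 rad/s and ζ = 2/(2·√18) ≈ 0.2357.
%OS = 100·exp(−πζ/√(1−ζ²)) = 100·exp(−π·0.2357/√(1−0.2357²)) ≈ 46.7%.

%OS ≈ 46.7%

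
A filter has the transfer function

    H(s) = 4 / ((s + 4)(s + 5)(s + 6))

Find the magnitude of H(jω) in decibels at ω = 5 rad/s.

|H(j5)|_dB ≈ -38.9 dB

Substitute s = j5: numerator = 4, denominator = -255 + j245.
|H(j5)| = |4| / |-255 + j245| = 4 / 353.62 ≈ 0.01131.
In decibels: 20·log₁₀(0.01131) ≈ -38.9 dB.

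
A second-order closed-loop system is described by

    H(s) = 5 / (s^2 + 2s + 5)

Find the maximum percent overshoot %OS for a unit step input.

Comparing s^2 + 2s + 5 to s^2 + 2ζωₙs + ωₙ²: ωₙ = √5 ≈ 2.236 rad/s and ζ = 2/(2·√5) ≈ 0.4472.
%OS = 100·exp(−πζ/√(1−ζ²)) = 100·exp(−π·0.4472/√(1−0.4472²)) ≈ 20.8%.

%OS ≈ 20.8%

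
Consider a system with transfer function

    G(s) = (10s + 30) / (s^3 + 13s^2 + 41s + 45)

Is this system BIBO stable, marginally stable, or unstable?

The denominator s^3 + 13s^2 + 41s + 45 factors as (s + 9)(s^2 + 4s + 5), giving poles at s = -9, -2 + j, -2 - j.
Since all poles lie strictly in the left half-plane, the system is stable.

stable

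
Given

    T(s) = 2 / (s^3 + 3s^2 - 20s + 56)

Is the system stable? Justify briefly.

The denominator s^3 + 3s^2 - 20s + 56 factors as (s + 7)(s^2 - 4s + 8), giving poles at s = -7, 2 + 2j, 2 - 2j.
Since the pole(s) at s = 2 ± 2j lie in the right half-plane, the system is unstable.

unstable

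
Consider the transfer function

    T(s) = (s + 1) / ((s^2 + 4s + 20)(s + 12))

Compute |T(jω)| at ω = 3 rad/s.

Substitute s = j3: numerator = 1 + j3, denominator = 96 + j177.
|T(j3)| = |1 + j3| / |96 + j177| = 3.1623 / 201.36 ≈ 0.01570.

|T(j3)| ≈ 0.01570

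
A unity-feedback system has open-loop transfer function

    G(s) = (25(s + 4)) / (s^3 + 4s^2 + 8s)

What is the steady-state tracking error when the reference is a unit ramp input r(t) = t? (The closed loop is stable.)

G(s) has one pole at the origin.
This is a Type 1 system. Kv = lim_{s→0} s·G(s) = 100/8 = 25/2.
e_ss = 1/Kv = 1/(25/2) = 2/25 ≈ 0.08000.

e_ss = 0.08000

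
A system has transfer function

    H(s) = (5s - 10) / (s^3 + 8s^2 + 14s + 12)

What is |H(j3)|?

|H(j3)| ≈ 0.2915

Substitute s = j3: numerator = -10 + j15, denominator = -60 + j15.
|H(j3)| = |-10 + j15| / |-60 + j15| = 18.028 / 61.847 ≈ 0.2915.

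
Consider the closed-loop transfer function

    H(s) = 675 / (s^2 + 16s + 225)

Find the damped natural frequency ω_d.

Comparing s^2 + 16s + 225 to s^2 + 2ζωₙs + ωₙ²: ωₙ = 15 rad/s and ζ = 16/(2·15) ≈ 0.5333.
ζωₙ = 16/2 = 8, so ω_d = ωₙ√(1−ζ²) = √(ωₙ² − (ζωₙ)²) = √(225 − 8²) = √161 ≈ 12.69 rad/s.

ω_d ≈ 12.69 rad/s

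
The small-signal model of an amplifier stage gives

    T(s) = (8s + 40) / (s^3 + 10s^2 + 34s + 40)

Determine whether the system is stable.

The denominator s^3 + 10s^2 + 34s + 40 factors as (s^2 + 6s + 10)(s + 4), giving poles at s = -3 ± j, -4.
Since all poles lie strictly in the left half-plane, the system is stable.

stable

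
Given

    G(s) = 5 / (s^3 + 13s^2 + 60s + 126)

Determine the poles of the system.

The poles are the roots of the denominator s^3 + 13s^2 + 60s + 126 = 0.
Trying s = -7: the polynomial evaluates to 0, so (s + 7) is a factor.
Dividing out leaves s^2 + 6s + 18 = 0.
The quadratic formula then gives s = -3 ± 3j.

s = -3 ± 3j, -7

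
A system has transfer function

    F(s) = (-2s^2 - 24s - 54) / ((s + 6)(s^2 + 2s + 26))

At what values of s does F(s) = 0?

s = -9, -3

Set the numerator to zero: -2s^2 - 24s - 54 = 0, i.e. -2·(s^2 + 12s + 27) = 0.
Factoring: (s + 9)(s + 3) = 0.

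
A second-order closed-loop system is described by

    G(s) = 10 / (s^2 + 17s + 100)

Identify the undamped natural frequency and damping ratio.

ωₙ = 10 rad/s, ζ = 0.85

Compare the denominator to the standard form s^2 + 2ζωₙs + ωₙ².
ωₙ² = 100, so ωₙ = 10 rad/s.
2ζωₙ = 17, so ζ = 17/(2·10) = 0.85.
With ζ = 0.85 the response is underdamped.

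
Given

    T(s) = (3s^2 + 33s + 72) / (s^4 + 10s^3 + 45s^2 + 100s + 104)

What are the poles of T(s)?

s = -3 ± 2j, -2 ± 2j

The poles are the roots of the denominator s^4 + 10s^3 + 45s^2 + 100s + 104 = 0.
No real roots exist; factor into two real quadratics: (s^2 + 6s + 13)(s^2 + 4s + 8) = 0.
Each quadratic gives a conjugate pair via the quadratic formula.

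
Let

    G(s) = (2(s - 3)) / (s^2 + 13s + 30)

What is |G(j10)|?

Substitute s = j10: numerator = -6 + j20, denominator = -70 + j130.
|G(j10)| = |-6 + j20| / |-70 + j130| = 20.881 / 147.65 ≈ 0.1414.

|G(j10)| ≈ 0.1414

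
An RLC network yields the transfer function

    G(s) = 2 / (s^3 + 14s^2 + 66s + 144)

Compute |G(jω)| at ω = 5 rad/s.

|G(j5)| ≈ 0.006882

Substitute s = j5: numerator = 2, denominator = -206 + j205.
|G(j5)| = |2| / |-206 + j205| = 2 / 290.62 ≈ 0.006882.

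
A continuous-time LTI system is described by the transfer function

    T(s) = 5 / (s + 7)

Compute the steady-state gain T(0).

At s = 0 each factor (s + a) contributes a and each (s^2 + bs + c) contributes c.
T(0) = 5·1 / ((7)) = 5/7 = 5/7.

T(0) = 5/7 ≈ 0.7143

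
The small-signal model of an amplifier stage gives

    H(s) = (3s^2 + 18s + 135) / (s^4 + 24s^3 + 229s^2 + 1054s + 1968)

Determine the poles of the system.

s = -5 ± 4j, -8, -6

The poles are the roots of the denominator s^4 + 24s^3 + 229s^2 + 1054s + 1968 = 0.
Trying s = -8: the polynomial evaluates to 0, so (s + 8) is a factor.
Dividing out leaves s^3 + 16s^2 + 101s + 246 = 0.
This factors further as (s^2 + 10s + 41)(s + 6) = 0.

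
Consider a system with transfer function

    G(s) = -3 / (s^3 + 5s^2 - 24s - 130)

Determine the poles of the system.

s = -5 ± j, 5

The poles are the roots of the denominator s^3 + 5s^2 - 24s - 130 = 0.
Trying s = 5: the polynomial evaluates to 0, so (s - 5) is a factor.
Dividing out leaves s^2 + 10s + 26 = 0.
The quadratic formula then gives s = -5 ± 1j.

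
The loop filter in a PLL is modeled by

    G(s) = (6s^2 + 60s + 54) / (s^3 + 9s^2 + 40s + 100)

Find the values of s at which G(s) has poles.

s = -2 + 4j, -2 - 4j, -5

The poles are the roots of the denominator s^3 + 9s^2 + 40s + 100 = 0.
Trying s = -5: the polynomial evaluates to 0, so (s + 5) is a factor.
Dividing out leaves s^2 + 4s + 20 = 0.
The quadratic formula then gives s = -2 ± 4j.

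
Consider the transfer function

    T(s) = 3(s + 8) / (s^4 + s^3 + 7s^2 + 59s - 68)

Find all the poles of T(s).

The poles are the roots of the denominator s^4 + s^3 + 7s^2 + 59s - 68 = 0.
Trying s = 1: the polynomial evaluates to 0, so (s - 1) is a factor.
Dividing out leaves s^3 + 2s^2 + 9s + 68 = 0.
This factors further as (s^2 - 2s + 17)(s + 4) = 0.

s = 1 + 4j, 1 - 4j, 1, -4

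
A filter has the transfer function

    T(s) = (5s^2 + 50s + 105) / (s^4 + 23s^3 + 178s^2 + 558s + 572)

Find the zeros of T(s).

Set the numerator to zero: 5s^2 + 50s + 105 = 0, i.e. 5·(s^2 + 10s + 21) = 0.
Factoring: (s + 7)(s + 3) = 0.

s = -7, -3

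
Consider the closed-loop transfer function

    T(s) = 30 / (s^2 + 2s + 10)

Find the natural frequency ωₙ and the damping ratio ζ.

ωₙ ≈ 3.162 rad/s, ζ ≈ 0.3162

Compare the denominator to the standard form s^2 + 2ζωₙs + ωₙ².
ωₙ² = 10, so ωₙ = √10 ≈ 3.162 rad/s.
2ζωₙ = 2, so ζ = 2/(2·√10) ≈ 0.3162.
With ζ = 0.3162 the response is underdamped.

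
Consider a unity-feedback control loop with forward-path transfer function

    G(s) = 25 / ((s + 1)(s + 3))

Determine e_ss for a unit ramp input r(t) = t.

e_ss = ∞

G(s) has no poles at the origin.
This is a Type 0 system; Kv = lim_{s→0} s·G(s) = 0, so the steady-state error for a ramp input is infinite.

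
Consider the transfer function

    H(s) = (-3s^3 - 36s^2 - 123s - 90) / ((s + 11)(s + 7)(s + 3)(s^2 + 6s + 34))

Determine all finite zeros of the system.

Set the numerator to zero: -3s^3 - 36s^2 - 123s - 90 = 0, i.e. -3·(s^3 + 12s^2 + 41s + 30) = 0.
Factoring: (s + 6)(s + 5)(s + 1) = 0.

s = -6, -5, -1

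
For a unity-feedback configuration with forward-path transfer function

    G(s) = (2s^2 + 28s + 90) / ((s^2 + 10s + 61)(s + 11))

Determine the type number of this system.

Type 0

The denominator has no factor of s at the origin — no free integrator — so this is a Type 0 system.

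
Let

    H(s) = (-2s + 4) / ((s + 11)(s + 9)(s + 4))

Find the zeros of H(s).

Set the numerator to zero: -2s + 4 = 0, i.e. -2·(s - 2) = 0.
So s = 2.

s = 2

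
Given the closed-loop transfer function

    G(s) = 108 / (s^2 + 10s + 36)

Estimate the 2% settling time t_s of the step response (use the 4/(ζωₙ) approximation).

t_s ≈ 0.8000 s

Comparing s^2 + 10s + 36 to s^2 + 2ζωₙs + ωₙ²: ωₙ = 6 rad/s and ζ = 10/(2·6) ≈ 0.8333.
ζωₙ = 10/2 = 5, so t_s ≈ 4/(ζωₙ) = 4/5 = 0.8000 s.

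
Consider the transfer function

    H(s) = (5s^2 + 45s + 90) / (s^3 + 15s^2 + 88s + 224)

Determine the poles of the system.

s = -4 ± 4j, -7

The poles are the roots of the denominator s^3 + 15s^2 + 88s + 224 = 0.
Trying s = -7: the polynomial evaluates to 0, so (s + 7) is a factor.
Dividing out leaves s^2 + 8s + 32 = 0.
The quadratic formula then gives s = -4 ± 4j.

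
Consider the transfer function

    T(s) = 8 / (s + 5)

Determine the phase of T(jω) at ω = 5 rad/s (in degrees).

∠T(j5) ≈ -45°

At s = j5: numerator = 8, denominator = 5 + j5.
∠T = ∠num − ∠den = 0° − (45°) = -45°.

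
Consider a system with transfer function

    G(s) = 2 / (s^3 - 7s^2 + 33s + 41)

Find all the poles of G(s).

s = 4 ± 5j, -1

The poles are the roots of the denominator s^3 - 7s^2 + 33s + 41 = 0.
Trying s = -1: the polynomial evaluates to 0, so (s + 1) is a factor.
Dividing out leaves s^2 - 8s + 41 = 0.
The quadratic formula then gives s = 4 ± 5j.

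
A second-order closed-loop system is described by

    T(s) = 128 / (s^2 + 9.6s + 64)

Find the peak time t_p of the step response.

t_p ≈ 0.4909 s

Comparing s^2 + 9.6s + 64 to s^2 + 2ζωₙs + ωₙ²: ωₙ = 8 rad/s and ζ = 9.6/(2·8) = 0.6.
ζωₙ = 9.6/2 = 4.8, so ω_d = ωₙ√(1−ζ²) = √(ωₙ² − (ζωₙ)²) = √(64 − 4.8²) = √40.96 = 6.400 rad/s.
t_p = π/ω_d = π/6.400 ≈ 0.4909 s.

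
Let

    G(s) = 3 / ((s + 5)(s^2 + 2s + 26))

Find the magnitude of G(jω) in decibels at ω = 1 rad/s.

Substitute s = j1: numerator = 3, denominator = 123 + j35.
|G(j1)| = |3| / |123 + j35| = 3 / 127.88 ≈ 0.02346.
In decibels: 20·log₁₀(0.02346) ≈ -32.6 dB.

|G(j1)|_dB ≈ -32.6 dB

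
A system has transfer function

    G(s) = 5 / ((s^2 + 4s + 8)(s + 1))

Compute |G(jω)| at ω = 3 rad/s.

Substitute s = j3: numerator = 5, denominator = -37 + j9.
|G(j3)| = |5| / |-37 + j9| = 5 / 38.079 ≈ 0.1313.

|G(j3)| ≈ 0.1313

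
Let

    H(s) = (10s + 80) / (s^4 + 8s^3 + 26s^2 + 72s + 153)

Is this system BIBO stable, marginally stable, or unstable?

The denominator s^4 + 8s^3 + 26s^2 + 72s + 153 factors as (s^2 + 9)(s^2 + 8s + 17), giving poles at s = 3j, -3j, -4 + j, -4 - j.
Since the simple pole(s) at s = 3j, -3j lie on the jω-axis with none in the right half-plane, the system is marginally stable.

marginally stable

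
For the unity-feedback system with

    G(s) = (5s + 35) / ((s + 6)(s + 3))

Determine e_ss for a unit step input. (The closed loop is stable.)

e_ss = 0.3396

G(s) has no poles at the origin.
This is a Type 0 system. Kp = lim_{s→0} G(s) = 35/18.
e_ss = 1/(1 + Kp) = 1/(1 + 35/18) = 18/53 ≈ 0.3396.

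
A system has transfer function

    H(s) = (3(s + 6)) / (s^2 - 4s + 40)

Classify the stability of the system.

The poles can be read from the denominator factors: s = 2 + 6j, 2 - 6j.
Since the pole(s) at s = 2 ± 6j lie in the right half-plane, the system is unstable.

unstable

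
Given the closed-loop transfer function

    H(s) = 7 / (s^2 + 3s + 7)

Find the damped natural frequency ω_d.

Comparing s^2 + 3s + 7 to s^2 + 2ζωₙs + ωₙ²: ωₙ = √7 ≈ 2.646 rad/s and ζ = 3/(2·√7) ≈ 0.5669.
ζωₙ = 3/2 = 1.5, so ω_d = ωₙ√(1−ζ²) = √(ωₙ² − (ζωₙ)²) = √(7 − 1.5²) = √4.75 ≈ 2.179 rad/s.

ω_d ≈ 2.179 rad/s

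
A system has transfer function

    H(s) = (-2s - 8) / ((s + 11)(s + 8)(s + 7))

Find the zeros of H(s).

s = -4

Set the numerator to zero: -2s - 8 = 0, i.e. -2·(s + 4) = 0.
So s = -4.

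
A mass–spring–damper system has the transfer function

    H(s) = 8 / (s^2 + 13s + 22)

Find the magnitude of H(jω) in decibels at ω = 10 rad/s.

Substitute s = j10: numerator = 8, denominator = -78 + j130.
|H(j10)| = |8| / |-78 + j130| = 8 / 151.60 ≈ 0.05277.
In decibels: 20·log₁₀(0.05277) ≈ -25.6 dB.

|H(j10)|_dB ≈ -25.6 dB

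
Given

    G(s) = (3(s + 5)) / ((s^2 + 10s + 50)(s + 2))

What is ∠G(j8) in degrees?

∠G(j8) ≈ -117.9°

At s = j8: numerator = 15 + j24, denominator = -668 + j48.
∠G = ∠num − ∠den = 57.995° − (175.89°) = -117.9°.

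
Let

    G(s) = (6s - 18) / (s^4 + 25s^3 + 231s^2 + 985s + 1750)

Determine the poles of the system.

The poles are the roots of the denominator s^4 + 25s^3 + 231s^2 + 985s + 1750 = 0.
Trying s = -7: the polynomial evaluates to 0, so (s + 7) is a factor.
Dividing out leaves s^3 + 18s^2 + 105s + 250 = 0.
This factors further as (s^2 + 8s + 25)(s + 10) = 0.

s = -4 ± 3j, -7, -10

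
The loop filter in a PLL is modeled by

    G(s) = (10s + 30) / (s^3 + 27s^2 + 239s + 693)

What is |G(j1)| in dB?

Substitute s = j1: numerator = 30 + j10, denominator = 666 + j238.
|G(j1)| = |30 + j10| / |666 + j238| = 31.623 / 707.25 ≈ 0.04471.
In decibels: 20·log₁₀(0.04471) ≈ -27.0 dB.

|G(j1)|_dB ≈ -27.0 dB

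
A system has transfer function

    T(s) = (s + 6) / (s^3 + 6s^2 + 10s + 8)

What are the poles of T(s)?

s = -1 ± j, -4

The poles are the roots of the denominator s^3 + 6s^2 + 10s + 8 = 0.
Trying s = -4: the polynomial evaluates to 0, so (s + 4) is a factor.
Dividing out leaves s^2 + 2s + 2 = 0.
The quadratic formula then gives s = -1 ± 1j.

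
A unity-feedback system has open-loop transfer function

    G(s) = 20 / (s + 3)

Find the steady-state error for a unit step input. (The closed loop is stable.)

G(s) has no poles at the origin.
This is a Type 0 system. Kp = lim_{s→0} G(s) = 20/3.
e_ss = 1/(1 + Kp) = 1/(1 + 20/3) = 3/23 ≈ 0.1304.

e_ss = 0.1304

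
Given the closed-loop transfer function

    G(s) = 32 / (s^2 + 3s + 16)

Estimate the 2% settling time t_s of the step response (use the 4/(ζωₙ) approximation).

t_s ≈ 2.667 s

Comparing s^2 + 3s + 16 to s^2 + 2ζωₙs + ωₙ²: ωₙ = 4 rad/s and ζ = 3/(2·4) = 0.375.
ζωₙ = 3/2 = 1.5, so t_s ≈ 4/(ζωₙ) = 4/1.5 ≈ 2.667 s.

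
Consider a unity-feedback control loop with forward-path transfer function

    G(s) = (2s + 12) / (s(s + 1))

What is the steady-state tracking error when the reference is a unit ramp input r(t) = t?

G(s) has one pole at the origin.
This is a Type 1 system. Kv = lim_{s→0} s·G(s) = 12/1.
e_ss = 1/Kv = 1/(12) = 1/12 ≈ 0.08333.

e_ss = 0.08333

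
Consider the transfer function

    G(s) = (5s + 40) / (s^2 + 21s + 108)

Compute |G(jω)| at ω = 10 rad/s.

|G(j10)| ≈ 0.3047

Substitute s = j10: numerator = 40 + j50, denominator = 8 + j210.
|G(j10)| = |40 + j50| / |8 + j210| = 64.031 / 210.15 ≈ 0.3047.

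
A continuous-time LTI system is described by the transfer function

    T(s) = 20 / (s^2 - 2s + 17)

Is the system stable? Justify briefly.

The poles can be read from the denominator factors: s = 1 ± 4j.
Since the pole(s) at s = 1 ± 4j lie in the right half-plane, the system is unstable.

unstable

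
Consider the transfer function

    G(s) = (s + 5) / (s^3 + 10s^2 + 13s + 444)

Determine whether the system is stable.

The denominator s^3 + 10s^2 + 13s + 444 factors as (s + 12)(s^2 - 2s + 37), giving poles at s = -12, 1 + 6j, 1 - 6j.
Since the pole(s) at s = 1 + 6j, 1 - 6j lie in the right half-plane, the system is unstable.

unstable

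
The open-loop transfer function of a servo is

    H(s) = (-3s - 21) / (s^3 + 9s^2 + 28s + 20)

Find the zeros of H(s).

Set the numerator to zero: -3s - 21 = 0, i.e. -3·(s + 7) = 0.
So s = -7.

s = -7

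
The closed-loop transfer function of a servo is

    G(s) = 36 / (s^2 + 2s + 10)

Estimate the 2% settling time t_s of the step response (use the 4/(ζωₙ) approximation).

Comparing s^2 + 2s + 10 to s^2 + 2ζωₙs + ωₙ²: ωₙ = √10 ≈ 3.162 rad/s and ζ = 2/(2·√10) ≈ 0.3162.
ζωₙ = 2/2 = 1, so t_s ≈ 4/(ζωₙ) = 4/1 = 4 s.

t_s ≈ 4 s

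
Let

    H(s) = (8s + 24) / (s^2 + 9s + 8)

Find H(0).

H(0) = 3

Set s = 0: H(0) = (24) / (8) = 3.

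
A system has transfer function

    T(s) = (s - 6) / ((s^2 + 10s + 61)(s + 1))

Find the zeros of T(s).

Set the numerator to zero: s - 6 = 0.
So s = 6.

s = 6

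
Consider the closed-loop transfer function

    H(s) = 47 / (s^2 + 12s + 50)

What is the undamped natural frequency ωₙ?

ωₙ ≈ 7.071 rad/s

Compare the denominator to the standard form s^2 + 2ζωₙs + ωₙ².
ωₙ² = 50, so ωₙ = √50 ≈ 7.071 rad/s.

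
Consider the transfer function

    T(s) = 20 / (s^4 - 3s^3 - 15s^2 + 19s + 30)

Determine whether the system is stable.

The denominator s^4 - 3s^3 - 15s^2 + 19s + 30 factors as (s - 5)(s + 1)(s + 3)(s - 2), giving poles at s = 5, -1, -3, 2.
Since the pole(s) at s = 5, 2 lie in the right half-plane, the system is unstable.

unstable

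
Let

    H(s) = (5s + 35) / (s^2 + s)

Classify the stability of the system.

marginally stable

The denominator s^2 + s factors as s(s + 1), giving poles at s = 0, -1.
Since the simple pole(s) at s = 0 lie on the jω-axis with none in the right half-plane, the system is marginally stable.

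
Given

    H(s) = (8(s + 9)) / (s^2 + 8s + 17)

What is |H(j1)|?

|H(j1)| ≈ 4.050

Substitute s = j1: numerator = 72 + j8, denominator = 16 + j8.
|H(j1)| = |72 + j8| / |16 + j8| = 72.443 / 17.889 ≈ 4.050.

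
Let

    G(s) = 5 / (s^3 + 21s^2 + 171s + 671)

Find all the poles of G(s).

s = -5 ± 6j, -11

The poles are the roots of the denominator s^3 + 21s^2 + 171s + 671 = 0.
Trying s = -11: the polynomial evaluates to 0, so (s + 11) is a factor.
Dividing out leaves s^2 + 10s + 61 = 0.
The quadratic formula then gives s = -5 ± 6j.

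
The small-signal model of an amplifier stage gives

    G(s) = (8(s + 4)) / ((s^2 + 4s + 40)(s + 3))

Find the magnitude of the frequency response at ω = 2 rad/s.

|G(j2)| ≈ 0.2691

Substitute s = j2: numerator = 32 + j16, denominator = 92 + j96.
|G(j2)| = |32 + j16| / |92 + j96| = 35.777 / 132.97 ≈ 0.2691.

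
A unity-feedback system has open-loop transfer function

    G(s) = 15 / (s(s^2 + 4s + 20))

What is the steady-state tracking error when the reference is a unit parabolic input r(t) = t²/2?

G(s) has one pole at the origin.
This is a Type 1 system; Ka = lim_{s→0} s^2·G(s) = 0, so the steady-state error for a parabola input is infinite.

e_ss = ∞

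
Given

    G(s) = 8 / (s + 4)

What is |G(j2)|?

|G(j2)| ≈ 1.789

Substitute s = j2: numerator = 8, denominator = 4 + j2.
|G(j2)| = |8| / |4 + j2| = 8 / 4.4721 ≈ 1.789.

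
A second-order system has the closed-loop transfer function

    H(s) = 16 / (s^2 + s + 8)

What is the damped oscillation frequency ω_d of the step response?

Comparing s^2 + s + 8 to s^2 + 2ζωₙs + ωₙ²: ωₙ = √8 ≈ 2.828 rad/s and ζ = 1/(2·√8) ≈ 0.1768.
ζωₙ = 1/2 = 0.5, so ω_d = ωₙ√(1−ζ²) = √(ωₙ² − (ζωₙ)²) = √(8 − 0.5²) = √7.75 ≈ 2.784 rad/s.

ω_d ≈ 2.784 rad/s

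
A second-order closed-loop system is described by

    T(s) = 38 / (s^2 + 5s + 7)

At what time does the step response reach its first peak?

t_p ≈ 3.628 s

Comparing s^2 + 5s + 7 to s^2 + 2ζωₙs + ωₙ²: ωₙ = √7 ≈ 2.646 rad/s and ζ = 5/(2·√7) ≈ 0.9449.
ζωₙ = 5/2 = 2.5, so ω_d = ωₙ√(1−ζ²) = √(ωₙ² − (ζωₙ)²) = √(7 − 2.5²) = √0.75 ≈ 0.8660 rad/s.
t_p = π/ω_d = π/0.8660 ≈ 3.628 s.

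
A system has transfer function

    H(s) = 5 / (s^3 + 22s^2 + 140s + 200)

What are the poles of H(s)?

The poles are the roots of the denominator s^3 + 22s^2 + 140s + 200 = 0.
Trying s = -10: the polynomial evaluates to 0, so (s + 10) is a factor.
Dividing out leaves s^2 + 12s + 20 = 0.
Factoring the quadratic: (s + 10)(s + 2) = 0.

s = -10, -10, -2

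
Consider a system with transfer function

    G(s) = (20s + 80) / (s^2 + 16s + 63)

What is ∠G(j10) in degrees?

At s = j10: numerator = 80 + j200, denominator = -37 + j160.
∠G = ∠num − ∠den = 68.199° − (103.02°) = -34.82°.

∠G(j10) ≈ -34.82°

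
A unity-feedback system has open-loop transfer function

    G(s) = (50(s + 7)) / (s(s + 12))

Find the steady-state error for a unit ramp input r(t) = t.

G(s) has one pole at the origin.
This is a Type 1 system. Kv = lim_{s→0} s·G(s) = 350/12 = 175/6.
e_ss = 1/Kv = 1/(175/6) = 6/175 ≈ 0.03429.

e_ss = 0.03429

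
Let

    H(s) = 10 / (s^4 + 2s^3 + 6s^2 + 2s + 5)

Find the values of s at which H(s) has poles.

s = ±j, -1 ± 2j

The poles are the roots of the denominator s^4 + 2s^3 + 6s^2 + 2s + 5 = 0.
No real roots exist; factor into two real quadratics: (s^2 + 1)(s^2 + 2s + 5) = 0.
Each quadratic gives a conjugate pair via the quadratic formula.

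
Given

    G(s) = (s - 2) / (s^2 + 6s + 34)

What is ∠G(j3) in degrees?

At s = j3: numerator = -2 + j3, denominator = 25 + j18.
∠G = ∠num − ∠den = 123.69° − (35.754°) = 87.94°.

∠G(j3) ≈ 87.94°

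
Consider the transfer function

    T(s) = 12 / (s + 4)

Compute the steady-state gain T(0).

T(0) = 3

Set s = 0: T(0) = (12) / (4) = 3.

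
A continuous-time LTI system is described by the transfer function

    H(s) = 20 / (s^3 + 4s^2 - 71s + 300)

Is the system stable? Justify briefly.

The denominator s^3 + 4s^2 - 71s + 300 factors as (s^2 - 8s + 25)(s + 12), giving poles at s = 4 ± 3j, -12.
Since the pole(s) at s = 4 ± 3j lie in the right half-plane, the system is unstable.

unstable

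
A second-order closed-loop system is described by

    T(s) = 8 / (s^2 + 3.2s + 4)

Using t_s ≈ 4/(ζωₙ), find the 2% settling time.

t_s ≈ 2.500 s

Comparing s^2 + 3.2s + 4 to s^2 + 2ζωₙs + ωₙ²: ωₙ = 2 rad/s and ζ = 3.2/(2·2) = 0.8.
ζωₙ = 3.2/2 = 1.6, so t_s ≈ 4/(ζωₙ) = 4/1.6 = 2.500 s.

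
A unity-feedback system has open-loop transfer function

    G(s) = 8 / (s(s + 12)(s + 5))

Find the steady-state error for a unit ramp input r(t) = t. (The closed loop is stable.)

G(s) has one pole at the origin.
This is a Type 1 system. Kv = lim_{s→0} s·G(s) = 8/60 = 2/15.
e_ss = 1/Kv = 1/(2/15) = 15/2 ≈ 7.500.

e_ss = 7.500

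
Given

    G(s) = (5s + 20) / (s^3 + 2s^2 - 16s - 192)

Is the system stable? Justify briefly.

unstable

The denominator s^3 + 2s^2 - 16s - 192 factors as (s^2 + 8s + 32)(s - 6), giving poles at s = -4 + 4j, -4 - 4j, 6.
Since the pole(s) at s = 6 lie in the right half-plane, the system is unstable.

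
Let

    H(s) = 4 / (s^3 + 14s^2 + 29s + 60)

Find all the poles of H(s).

The poles are the roots of the denominator s^3 + 14s^2 + 29s + 60 = 0.
Trying s = -12: the polynomial evaluates to 0, so (s + 12) is a factor.
Dividing out leaves s^2 + 2s + 5 = 0.
The quadratic formula then gives s = -1 ± 2j.

s = -1 + 2j, -1 - 2j, -12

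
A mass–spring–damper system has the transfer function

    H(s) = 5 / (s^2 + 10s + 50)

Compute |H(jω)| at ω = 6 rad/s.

Substitute s = j6: numerator = 5, denominator = 14 + j60.
|H(j6)| = |5| / |14 + j60| = 5 / 61.612 ≈ 0.08115.

|H(j6)| ≈ 0.08115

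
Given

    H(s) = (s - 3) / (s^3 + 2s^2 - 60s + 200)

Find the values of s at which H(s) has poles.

The poles are the roots of the denominator s^3 + 2s^2 - 60s + 200 = 0.
Trying s = -10: the polynomial evaluates to 0, so (s + 10) is a factor.
Dividing out leaves s^2 - 8s + 20 = 0.
The quadratic formula then gives s = 4 ± 2j.

s = 4 ± 2j, -10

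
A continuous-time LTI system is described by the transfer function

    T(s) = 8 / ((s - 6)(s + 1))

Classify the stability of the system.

unstable

The poles can be read from the denominator factors: s = 6, -1.
Since the pole(s) at s = 6 lie in the right half-plane, the system is unstable.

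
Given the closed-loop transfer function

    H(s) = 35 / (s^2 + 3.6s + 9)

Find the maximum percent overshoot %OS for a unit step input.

%OS ≈ 9.48%

Comparing s^2 + 3.6s + 9 to s^2 + 2ζωₙs + ωₙ²: ωₙ = 3 rad/s and ζ = 3.6/(2·3) = 0.6.
%OS = 100·exp(−πζ/√(1−ζ²)) = 100·exp(−π·0.6/√(1−0.6²)) ≈ 9.48%.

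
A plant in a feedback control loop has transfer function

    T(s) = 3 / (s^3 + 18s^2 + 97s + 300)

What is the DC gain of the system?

Set s = 0: T(0) = (3) / (300) = 1/100.

T(0) = 1/100 ≈ 0.01000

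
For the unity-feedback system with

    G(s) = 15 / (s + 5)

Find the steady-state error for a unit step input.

G(s) has no poles at the origin.
This is a Type 0 system. Kp = lim_{s→0} G(s) = 15/5 = 3.
e_ss = 1/(1 + Kp) = 1/(1 + 3) = 1/4 ≈ 0.2500.

e_ss = 0.2500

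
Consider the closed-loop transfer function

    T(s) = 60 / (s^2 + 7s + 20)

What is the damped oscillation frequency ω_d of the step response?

ω_d ≈ 2.784 rad/s

Comparing s^2 + 7s + 20 to s^2 + 2ζωₙs + ωₙ²: ωₙ = √20 ≈ 4.472 rad/s and ζ = 7/(2·√20) ≈ 0.7826.
ζωₙ = 7/2 = 3.5, so ω_d = ωₙ√(1−ζ²) = √(ωₙ² − (ζωₙ)²) = √(20 − 3.5²) = √7.75 ≈ 2.784 rad/s.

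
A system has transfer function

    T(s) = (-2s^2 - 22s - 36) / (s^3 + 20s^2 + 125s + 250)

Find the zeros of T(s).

Set the numerator to zero: -2s^2 - 22s - 36 = 0, i.e. -2·(s^2 + 11s + 18) = 0.
Factoring: (s + 9)(s + 2) = 0.

s = -9, -2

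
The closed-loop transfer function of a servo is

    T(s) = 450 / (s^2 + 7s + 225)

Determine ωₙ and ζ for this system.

Compare the denominator to the standard form s^2 + 2ζωₙs + ωₙ².
ωₙ² = 225, so ωₙ = 15 rad/s.
2ζωₙ = 7, so ζ = 7/(2·15) ≈ 0.2333.
With ζ = 0.2333 the response is underdamped.

ωₙ = 15 rad/s, ζ ≈ 0.2333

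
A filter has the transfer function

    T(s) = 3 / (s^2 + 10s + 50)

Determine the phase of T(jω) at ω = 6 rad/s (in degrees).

At s = j6: numerator = 3, denominator = 14 + j60.
∠T = ∠num − ∠den = 0° − (76.866°) = -76.87°.

∠T(j6) ≈ -76.87°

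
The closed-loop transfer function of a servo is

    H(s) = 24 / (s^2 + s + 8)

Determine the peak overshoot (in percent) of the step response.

Comparing s^2 + s + 8 to s^2 + 2ζωₙs + ωₙ²: ωₙ = √8 ≈ 2.828 rad/s and ζ = 1/(2·√8) ≈ 0.1768.
%OS = 100·exp(−πζ/√(1−ζ²)) = 100·exp(−π·0.1768/√(1−0.1768²)) ≈ 56.9%.

%OS ≈ 56.9%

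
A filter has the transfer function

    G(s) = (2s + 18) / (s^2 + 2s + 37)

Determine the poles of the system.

The poles are the roots of the denominator s^2 + 2s + 37 = 0.
Using the quadratic formula: s = (-2 ± √(-144))/2 = -1 ± 6j.

s = -1 + 6j, -1 - 6j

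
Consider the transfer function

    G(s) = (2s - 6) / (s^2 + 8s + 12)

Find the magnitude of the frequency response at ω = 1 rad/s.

Substitute s = j1: numerator = -6 + j2, denominator = 11 + j8.
|G(j1)| = |-6 + j2| / |11 + j8| = 6.3246 / 13.601 ≈ 0.4650.

|G(j1)| ≈ 0.4650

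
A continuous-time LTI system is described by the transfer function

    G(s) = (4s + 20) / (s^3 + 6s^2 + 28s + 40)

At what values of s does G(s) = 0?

s = -5

Set the numerator to zero: 4s + 20 = 0, i.e. 4·(s + 5) = 0.
So s = -5.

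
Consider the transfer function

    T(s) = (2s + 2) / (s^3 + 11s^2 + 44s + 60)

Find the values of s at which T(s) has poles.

s = -4 + 2j, -4 - 2j, -3

The poles are the roots of the denominator s^3 + 11s^2 + 44s + 60 = 0.
Trying s = -3: the polynomial evaluates to 0, so (s + 3) is a factor.
Dividing out leaves s^2 + 8s + 20 = 0.
The quadratic formula then gives s = -4 ± 2j.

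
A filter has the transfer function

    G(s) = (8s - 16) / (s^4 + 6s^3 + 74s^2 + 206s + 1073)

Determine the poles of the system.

The poles are the roots of the denominator s^4 + 6s^3 + 74s^2 + 206s + 1073 = 0.
No real roots exist; factor into two real quadratics: (s^2 + 2s + 37)(s^2 + 4s + 29) = 0.
Each quadratic gives a conjugate pair via the quadratic formula.

s = -1 ± 6j, -2 ± 5j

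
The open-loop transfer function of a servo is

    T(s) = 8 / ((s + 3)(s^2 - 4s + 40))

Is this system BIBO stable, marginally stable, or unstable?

The poles can be read from the denominator factors: s = -3, 2 + 6j, 2 - 6j.
Since the pole(s) at s = 2 + 6j, 2 - 6j lie in the right half-plane, the system is unstable.

unstable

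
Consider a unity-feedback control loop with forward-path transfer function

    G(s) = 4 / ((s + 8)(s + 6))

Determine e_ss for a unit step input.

G(s) has no poles at the origin.
This is a Type 0 system. Kp = lim_{s→0} G(s) = 4/48 = 1/12.
e_ss = 1/(1 + Kp) = 1/(1 + 1/12) = 12/13 ≈ 0.9231.

e_ss = 0.9231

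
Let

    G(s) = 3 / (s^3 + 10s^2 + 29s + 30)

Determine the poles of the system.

s = -2 + j, -2 - j, -6

The poles are the roots of the denominator s^3 + 10s^2 + 29s + 30 = 0.
Trying s = -6: the polynomial evaluates to 0, so (s + 6) is a factor.
Dividing out leaves s^2 + 4s + 5 = 0.
The quadratic formula then gives s = -2 ± 1j.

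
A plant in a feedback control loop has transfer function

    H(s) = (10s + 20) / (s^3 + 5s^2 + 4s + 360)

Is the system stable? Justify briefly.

The denominator s^3 + 5s^2 + 4s + 360 factors as (s + 9)(s^2 - 4s + 40), giving poles at s = -9, 2 + 6j, 2 - 6j.
Since the pole(s) at s = 2 ± 6j lie in the right half-plane, the system is unstable.

unstable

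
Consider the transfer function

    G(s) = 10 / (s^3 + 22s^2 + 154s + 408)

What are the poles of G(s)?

The poles are the roots of the denominator s^3 + 22s^2 + 154s + 408 = 0.
Trying s = -12: the polynomial evaluates to 0, so (s + 12) is a factor.
Dividing out leaves s^2 + 10s + 34 = 0.
The quadratic formula then gives s = -5 ± 3j.

s = -5 ± 3j, -12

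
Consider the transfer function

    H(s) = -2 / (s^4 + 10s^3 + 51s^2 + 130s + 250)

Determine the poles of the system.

s = -4 + 3j, -4 - 3j, -1 + 3j, -1 - 3j

The poles are the roots of the denominator s^4 + 10s^3 + 51s^2 + 130s + 250 = 0.
No real roots exist; factor into two real quadratics: (s^2 + 8s + 25)(s^2 + 2s + 10) = 0.
Each quadratic gives a conjugate pair via the quadratic formula.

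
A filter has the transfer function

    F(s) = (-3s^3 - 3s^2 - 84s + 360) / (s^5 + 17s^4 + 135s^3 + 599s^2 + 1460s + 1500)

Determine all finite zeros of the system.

s = -2 + 6j, -2 - 6j, 3

Set the numerator to zero: -3s^3 - 3s^2 - 84s + 360 = 0, i.e. -3·(s^3 + s^2 + 28s - 120) = 0.
Factoring: (s^2 + 4s + 40)(s - 3) = 0.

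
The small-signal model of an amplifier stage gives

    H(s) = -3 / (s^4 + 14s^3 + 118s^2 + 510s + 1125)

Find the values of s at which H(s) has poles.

The poles are the roots of the denominator s^4 + 14s^3 + 118s^2 + 510s + 1125 = 0.
No real roots exist; factor into two real quadratics: (s^2 + 6s + 45)(s^2 + 8s + 25) = 0.
Each quadratic gives a conjugate pair via the quadratic formula.

s = -3 ± 6j, -4 ± 3j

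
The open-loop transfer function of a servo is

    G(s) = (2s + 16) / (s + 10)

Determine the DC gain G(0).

Set s = 0: G(0) = (16) / (10) = 8/5.

G(0) = 8/5 ≈ 1.600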